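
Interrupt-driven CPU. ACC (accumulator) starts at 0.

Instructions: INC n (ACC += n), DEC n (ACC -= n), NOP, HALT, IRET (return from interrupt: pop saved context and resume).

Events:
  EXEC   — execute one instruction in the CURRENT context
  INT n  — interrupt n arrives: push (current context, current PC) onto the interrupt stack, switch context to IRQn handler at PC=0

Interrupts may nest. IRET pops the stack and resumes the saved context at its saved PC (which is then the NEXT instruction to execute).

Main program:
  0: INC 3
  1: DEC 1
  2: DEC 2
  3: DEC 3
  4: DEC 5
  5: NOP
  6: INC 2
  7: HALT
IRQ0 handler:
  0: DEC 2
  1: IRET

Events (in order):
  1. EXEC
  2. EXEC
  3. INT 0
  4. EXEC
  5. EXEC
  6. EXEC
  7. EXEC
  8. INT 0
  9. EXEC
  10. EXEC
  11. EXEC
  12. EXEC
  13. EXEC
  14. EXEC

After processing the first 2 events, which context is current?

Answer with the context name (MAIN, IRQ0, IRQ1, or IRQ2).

Event 1 (EXEC): [MAIN] PC=0: INC 3 -> ACC=3
Event 2 (EXEC): [MAIN] PC=1: DEC 1 -> ACC=2

Answer: MAIN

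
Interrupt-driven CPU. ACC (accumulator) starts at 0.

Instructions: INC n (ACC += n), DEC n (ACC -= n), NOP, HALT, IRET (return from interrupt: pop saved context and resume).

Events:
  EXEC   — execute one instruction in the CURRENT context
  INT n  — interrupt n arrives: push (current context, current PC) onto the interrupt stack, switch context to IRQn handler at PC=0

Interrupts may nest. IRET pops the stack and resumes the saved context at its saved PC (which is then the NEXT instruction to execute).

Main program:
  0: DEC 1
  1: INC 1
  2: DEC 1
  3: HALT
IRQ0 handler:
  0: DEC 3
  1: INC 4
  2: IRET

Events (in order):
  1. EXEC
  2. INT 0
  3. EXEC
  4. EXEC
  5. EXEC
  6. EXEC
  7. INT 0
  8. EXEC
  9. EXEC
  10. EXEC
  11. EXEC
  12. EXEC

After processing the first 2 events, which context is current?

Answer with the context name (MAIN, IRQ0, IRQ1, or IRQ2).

Answer: IRQ0

Derivation:
Event 1 (EXEC): [MAIN] PC=0: DEC 1 -> ACC=-1
Event 2 (INT 0): INT 0 arrives: push (MAIN, PC=1), enter IRQ0 at PC=0 (depth now 1)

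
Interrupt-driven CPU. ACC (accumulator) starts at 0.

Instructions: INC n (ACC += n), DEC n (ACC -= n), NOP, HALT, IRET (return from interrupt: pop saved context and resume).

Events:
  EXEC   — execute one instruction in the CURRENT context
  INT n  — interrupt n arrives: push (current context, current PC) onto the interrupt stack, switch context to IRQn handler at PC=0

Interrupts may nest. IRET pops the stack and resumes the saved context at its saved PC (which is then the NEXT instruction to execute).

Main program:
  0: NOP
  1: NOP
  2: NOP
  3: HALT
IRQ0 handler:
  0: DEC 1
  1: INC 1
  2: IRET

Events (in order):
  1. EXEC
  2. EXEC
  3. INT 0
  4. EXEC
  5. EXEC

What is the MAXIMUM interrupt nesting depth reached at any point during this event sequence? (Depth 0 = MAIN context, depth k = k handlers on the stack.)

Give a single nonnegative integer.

Answer: 1

Derivation:
Event 1 (EXEC): [MAIN] PC=0: NOP [depth=0]
Event 2 (EXEC): [MAIN] PC=1: NOP [depth=0]
Event 3 (INT 0): INT 0 arrives: push (MAIN, PC=2), enter IRQ0 at PC=0 (depth now 1) [depth=1]
Event 4 (EXEC): [IRQ0] PC=0: DEC 1 -> ACC=-1 [depth=1]
Event 5 (EXEC): [IRQ0] PC=1: INC 1 -> ACC=0 [depth=1]
Max depth observed: 1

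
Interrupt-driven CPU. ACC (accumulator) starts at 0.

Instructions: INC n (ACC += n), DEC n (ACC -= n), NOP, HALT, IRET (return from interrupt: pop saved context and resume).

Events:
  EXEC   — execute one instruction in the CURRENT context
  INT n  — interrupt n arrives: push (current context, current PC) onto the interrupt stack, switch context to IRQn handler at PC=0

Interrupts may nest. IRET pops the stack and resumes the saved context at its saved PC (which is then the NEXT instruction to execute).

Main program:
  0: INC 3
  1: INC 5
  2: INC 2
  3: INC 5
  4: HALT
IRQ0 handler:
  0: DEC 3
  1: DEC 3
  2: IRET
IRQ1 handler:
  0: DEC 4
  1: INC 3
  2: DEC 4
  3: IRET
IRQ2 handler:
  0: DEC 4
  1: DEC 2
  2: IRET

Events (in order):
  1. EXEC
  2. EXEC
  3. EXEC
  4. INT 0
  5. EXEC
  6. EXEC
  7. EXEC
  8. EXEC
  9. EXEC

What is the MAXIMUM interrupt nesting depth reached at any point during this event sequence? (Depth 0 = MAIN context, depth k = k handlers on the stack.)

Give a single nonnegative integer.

Event 1 (EXEC): [MAIN] PC=0: INC 3 -> ACC=3 [depth=0]
Event 2 (EXEC): [MAIN] PC=1: INC 5 -> ACC=8 [depth=0]
Event 3 (EXEC): [MAIN] PC=2: INC 2 -> ACC=10 [depth=0]
Event 4 (INT 0): INT 0 arrives: push (MAIN, PC=3), enter IRQ0 at PC=0 (depth now 1) [depth=1]
Event 5 (EXEC): [IRQ0] PC=0: DEC 3 -> ACC=7 [depth=1]
Event 6 (EXEC): [IRQ0] PC=1: DEC 3 -> ACC=4 [depth=1]
Event 7 (EXEC): [IRQ0] PC=2: IRET -> resume MAIN at PC=3 (depth now 0) [depth=0]
Event 8 (EXEC): [MAIN] PC=3: INC 5 -> ACC=9 [depth=0]
Event 9 (EXEC): [MAIN] PC=4: HALT [depth=0]
Max depth observed: 1

Answer: 1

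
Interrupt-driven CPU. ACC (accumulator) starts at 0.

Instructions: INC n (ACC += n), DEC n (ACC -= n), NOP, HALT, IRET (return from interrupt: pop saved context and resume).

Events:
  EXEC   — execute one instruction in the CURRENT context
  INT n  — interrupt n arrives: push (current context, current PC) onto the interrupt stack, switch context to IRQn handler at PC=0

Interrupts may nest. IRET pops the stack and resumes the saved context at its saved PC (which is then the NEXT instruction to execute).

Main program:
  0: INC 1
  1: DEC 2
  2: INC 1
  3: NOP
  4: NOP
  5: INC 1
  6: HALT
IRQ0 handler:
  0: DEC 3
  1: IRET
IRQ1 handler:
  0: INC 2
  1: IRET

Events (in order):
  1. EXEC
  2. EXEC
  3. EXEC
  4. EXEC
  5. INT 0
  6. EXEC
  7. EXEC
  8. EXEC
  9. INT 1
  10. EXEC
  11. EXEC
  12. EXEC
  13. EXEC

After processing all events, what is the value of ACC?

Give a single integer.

Answer: 0

Derivation:
Event 1 (EXEC): [MAIN] PC=0: INC 1 -> ACC=1
Event 2 (EXEC): [MAIN] PC=1: DEC 2 -> ACC=-1
Event 3 (EXEC): [MAIN] PC=2: INC 1 -> ACC=0
Event 4 (EXEC): [MAIN] PC=3: NOP
Event 5 (INT 0): INT 0 arrives: push (MAIN, PC=4), enter IRQ0 at PC=0 (depth now 1)
Event 6 (EXEC): [IRQ0] PC=0: DEC 3 -> ACC=-3
Event 7 (EXEC): [IRQ0] PC=1: IRET -> resume MAIN at PC=4 (depth now 0)
Event 8 (EXEC): [MAIN] PC=4: NOP
Event 9 (INT 1): INT 1 arrives: push (MAIN, PC=5), enter IRQ1 at PC=0 (depth now 1)
Event 10 (EXEC): [IRQ1] PC=0: INC 2 -> ACC=-1
Event 11 (EXEC): [IRQ1] PC=1: IRET -> resume MAIN at PC=5 (depth now 0)
Event 12 (EXEC): [MAIN] PC=5: INC 1 -> ACC=0
Event 13 (EXEC): [MAIN] PC=6: HALT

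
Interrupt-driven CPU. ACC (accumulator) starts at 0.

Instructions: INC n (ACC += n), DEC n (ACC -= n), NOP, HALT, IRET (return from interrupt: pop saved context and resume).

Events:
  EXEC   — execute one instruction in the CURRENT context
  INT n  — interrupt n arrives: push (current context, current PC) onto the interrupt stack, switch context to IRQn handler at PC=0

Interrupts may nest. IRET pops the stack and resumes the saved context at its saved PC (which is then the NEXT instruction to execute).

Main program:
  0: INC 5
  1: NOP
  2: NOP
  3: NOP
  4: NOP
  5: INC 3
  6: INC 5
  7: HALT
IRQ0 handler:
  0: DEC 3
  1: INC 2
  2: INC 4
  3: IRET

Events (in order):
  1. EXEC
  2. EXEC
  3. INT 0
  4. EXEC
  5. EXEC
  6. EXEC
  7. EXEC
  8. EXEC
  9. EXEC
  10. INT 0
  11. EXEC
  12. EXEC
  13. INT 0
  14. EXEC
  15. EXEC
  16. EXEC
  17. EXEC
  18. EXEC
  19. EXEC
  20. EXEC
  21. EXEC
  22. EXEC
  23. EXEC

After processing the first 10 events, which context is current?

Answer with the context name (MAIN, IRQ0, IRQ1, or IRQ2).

Event 1 (EXEC): [MAIN] PC=0: INC 5 -> ACC=5
Event 2 (EXEC): [MAIN] PC=1: NOP
Event 3 (INT 0): INT 0 arrives: push (MAIN, PC=2), enter IRQ0 at PC=0 (depth now 1)
Event 4 (EXEC): [IRQ0] PC=0: DEC 3 -> ACC=2
Event 5 (EXEC): [IRQ0] PC=1: INC 2 -> ACC=4
Event 6 (EXEC): [IRQ0] PC=2: INC 4 -> ACC=8
Event 7 (EXEC): [IRQ0] PC=3: IRET -> resume MAIN at PC=2 (depth now 0)
Event 8 (EXEC): [MAIN] PC=2: NOP
Event 9 (EXEC): [MAIN] PC=3: NOP
Event 10 (INT 0): INT 0 arrives: push (MAIN, PC=4), enter IRQ0 at PC=0 (depth now 1)

Answer: IRQ0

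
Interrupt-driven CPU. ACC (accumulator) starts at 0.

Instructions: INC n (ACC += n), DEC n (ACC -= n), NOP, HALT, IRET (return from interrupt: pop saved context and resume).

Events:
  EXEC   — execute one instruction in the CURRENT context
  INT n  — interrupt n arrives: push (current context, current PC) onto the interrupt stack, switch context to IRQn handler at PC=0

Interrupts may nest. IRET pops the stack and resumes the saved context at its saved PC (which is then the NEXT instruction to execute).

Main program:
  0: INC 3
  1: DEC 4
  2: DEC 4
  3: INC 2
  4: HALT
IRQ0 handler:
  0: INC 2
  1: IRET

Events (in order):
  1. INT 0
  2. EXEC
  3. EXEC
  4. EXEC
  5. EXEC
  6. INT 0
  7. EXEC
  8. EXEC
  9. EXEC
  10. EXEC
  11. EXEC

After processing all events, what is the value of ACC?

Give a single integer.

Answer: 1

Derivation:
Event 1 (INT 0): INT 0 arrives: push (MAIN, PC=0), enter IRQ0 at PC=0 (depth now 1)
Event 2 (EXEC): [IRQ0] PC=0: INC 2 -> ACC=2
Event 3 (EXEC): [IRQ0] PC=1: IRET -> resume MAIN at PC=0 (depth now 0)
Event 4 (EXEC): [MAIN] PC=0: INC 3 -> ACC=5
Event 5 (EXEC): [MAIN] PC=1: DEC 4 -> ACC=1
Event 6 (INT 0): INT 0 arrives: push (MAIN, PC=2), enter IRQ0 at PC=0 (depth now 1)
Event 7 (EXEC): [IRQ0] PC=0: INC 2 -> ACC=3
Event 8 (EXEC): [IRQ0] PC=1: IRET -> resume MAIN at PC=2 (depth now 0)
Event 9 (EXEC): [MAIN] PC=2: DEC 4 -> ACC=-1
Event 10 (EXEC): [MAIN] PC=3: INC 2 -> ACC=1
Event 11 (EXEC): [MAIN] PC=4: HALT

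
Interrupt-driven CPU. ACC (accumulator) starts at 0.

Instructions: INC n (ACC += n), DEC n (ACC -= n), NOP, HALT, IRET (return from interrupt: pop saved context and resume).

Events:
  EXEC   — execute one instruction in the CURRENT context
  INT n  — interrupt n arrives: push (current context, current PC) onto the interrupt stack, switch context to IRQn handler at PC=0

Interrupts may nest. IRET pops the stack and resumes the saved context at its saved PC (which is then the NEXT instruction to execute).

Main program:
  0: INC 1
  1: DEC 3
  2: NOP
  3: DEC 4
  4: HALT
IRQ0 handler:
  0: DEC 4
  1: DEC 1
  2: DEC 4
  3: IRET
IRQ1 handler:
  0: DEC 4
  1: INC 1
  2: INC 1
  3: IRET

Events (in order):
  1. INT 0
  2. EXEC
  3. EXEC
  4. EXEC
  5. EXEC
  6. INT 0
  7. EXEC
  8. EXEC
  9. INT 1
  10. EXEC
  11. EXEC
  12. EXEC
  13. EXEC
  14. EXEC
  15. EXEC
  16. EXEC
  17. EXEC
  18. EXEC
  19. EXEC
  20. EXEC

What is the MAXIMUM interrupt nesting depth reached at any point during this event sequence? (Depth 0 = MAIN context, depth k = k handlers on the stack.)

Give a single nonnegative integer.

Event 1 (INT 0): INT 0 arrives: push (MAIN, PC=0), enter IRQ0 at PC=0 (depth now 1) [depth=1]
Event 2 (EXEC): [IRQ0] PC=0: DEC 4 -> ACC=-4 [depth=1]
Event 3 (EXEC): [IRQ0] PC=1: DEC 1 -> ACC=-5 [depth=1]
Event 4 (EXEC): [IRQ0] PC=2: DEC 4 -> ACC=-9 [depth=1]
Event 5 (EXEC): [IRQ0] PC=3: IRET -> resume MAIN at PC=0 (depth now 0) [depth=0]
Event 6 (INT 0): INT 0 arrives: push (MAIN, PC=0), enter IRQ0 at PC=0 (depth now 1) [depth=1]
Event 7 (EXEC): [IRQ0] PC=0: DEC 4 -> ACC=-13 [depth=1]
Event 8 (EXEC): [IRQ0] PC=1: DEC 1 -> ACC=-14 [depth=1]
Event 9 (INT 1): INT 1 arrives: push (IRQ0, PC=2), enter IRQ1 at PC=0 (depth now 2) [depth=2]
Event 10 (EXEC): [IRQ1] PC=0: DEC 4 -> ACC=-18 [depth=2]
Event 11 (EXEC): [IRQ1] PC=1: INC 1 -> ACC=-17 [depth=2]
Event 12 (EXEC): [IRQ1] PC=2: INC 1 -> ACC=-16 [depth=2]
Event 13 (EXEC): [IRQ1] PC=3: IRET -> resume IRQ0 at PC=2 (depth now 1) [depth=1]
Event 14 (EXEC): [IRQ0] PC=2: DEC 4 -> ACC=-20 [depth=1]
Event 15 (EXEC): [IRQ0] PC=3: IRET -> resume MAIN at PC=0 (depth now 0) [depth=0]
Event 16 (EXEC): [MAIN] PC=0: INC 1 -> ACC=-19 [depth=0]
Event 17 (EXEC): [MAIN] PC=1: DEC 3 -> ACC=-22 [depth=0]
Event 18 (EXEC): [MAIN] PC=2: NOP [depth=0]
Event 19 (EXEC): [MAIN] PC=3: DEC 4 -> ACC=-26 [depth=0]
Event 20 (EXEC): [MAIN] PC=4: HALT [depth=0]
Max depth observed: 2

Answer: 2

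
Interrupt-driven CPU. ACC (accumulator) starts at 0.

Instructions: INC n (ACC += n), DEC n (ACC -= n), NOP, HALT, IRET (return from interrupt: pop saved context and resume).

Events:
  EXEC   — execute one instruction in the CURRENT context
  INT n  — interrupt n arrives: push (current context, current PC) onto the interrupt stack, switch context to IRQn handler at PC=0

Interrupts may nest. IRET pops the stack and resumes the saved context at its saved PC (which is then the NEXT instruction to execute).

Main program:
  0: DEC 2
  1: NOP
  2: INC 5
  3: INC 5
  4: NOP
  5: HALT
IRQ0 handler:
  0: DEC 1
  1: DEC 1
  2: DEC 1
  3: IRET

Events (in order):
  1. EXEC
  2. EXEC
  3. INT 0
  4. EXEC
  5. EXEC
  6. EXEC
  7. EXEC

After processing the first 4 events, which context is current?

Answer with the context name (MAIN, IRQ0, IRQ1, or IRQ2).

Answer: IRQ0

Derivation:
Event 1 (EXEC): [MAIN] PC=0: DEC 2 -> ACC=-2
Event 2 (EXEC): [MAIN] PC=1: NOP
Event 3 (INT 0): INT 0 arrives: push (MAIN, PC=2), enter IRQ0 at PC=0 (depth now 1)
Event 4 (EXEC): [IRQ0] PC=0: DEC 1 -> ACC=-3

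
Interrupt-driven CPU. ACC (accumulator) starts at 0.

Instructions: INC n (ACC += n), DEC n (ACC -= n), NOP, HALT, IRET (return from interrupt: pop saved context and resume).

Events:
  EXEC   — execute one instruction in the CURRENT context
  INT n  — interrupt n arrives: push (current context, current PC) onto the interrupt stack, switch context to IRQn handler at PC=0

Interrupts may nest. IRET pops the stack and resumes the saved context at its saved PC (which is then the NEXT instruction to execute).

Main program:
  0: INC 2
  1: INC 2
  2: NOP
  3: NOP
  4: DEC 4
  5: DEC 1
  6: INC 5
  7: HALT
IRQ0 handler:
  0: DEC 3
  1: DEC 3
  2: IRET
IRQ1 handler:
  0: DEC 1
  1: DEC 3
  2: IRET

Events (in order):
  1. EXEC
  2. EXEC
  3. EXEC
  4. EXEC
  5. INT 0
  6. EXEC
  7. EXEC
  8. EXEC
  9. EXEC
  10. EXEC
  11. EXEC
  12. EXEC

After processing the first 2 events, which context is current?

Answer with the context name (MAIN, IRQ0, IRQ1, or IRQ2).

Answer: MAIN

Derivation:
Event 1 (EXEC): [MAIN] PC=0: INC 2 -> ACC=2
Event 2 (EXEC): [MAIN] PC=1: INC 2 -> ACC=4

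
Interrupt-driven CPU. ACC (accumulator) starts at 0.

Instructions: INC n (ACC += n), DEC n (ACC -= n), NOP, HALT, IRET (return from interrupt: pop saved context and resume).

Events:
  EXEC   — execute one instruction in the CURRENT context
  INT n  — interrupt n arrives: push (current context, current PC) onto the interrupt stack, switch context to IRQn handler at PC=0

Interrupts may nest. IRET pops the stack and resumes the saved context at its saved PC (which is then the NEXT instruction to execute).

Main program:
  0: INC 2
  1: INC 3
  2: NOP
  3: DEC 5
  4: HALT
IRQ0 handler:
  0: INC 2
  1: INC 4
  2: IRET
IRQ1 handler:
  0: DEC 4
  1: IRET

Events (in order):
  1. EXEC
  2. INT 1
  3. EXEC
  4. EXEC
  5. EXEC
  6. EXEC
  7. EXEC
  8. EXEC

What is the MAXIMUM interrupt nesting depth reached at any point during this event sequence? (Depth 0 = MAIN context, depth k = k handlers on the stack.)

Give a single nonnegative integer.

Answer: 1

Derivation:
Event 1 (EXEC): [MAIN] PC=0: INC 2 -> ACC=2 [depth=0]
Event 2 (INT 1): INT 1 arrives: push (MAIN, PC=1), enter IRQ1 at PC=0 (depth now 1) [depth=1]
Event 3 (EXEC): [IRQ1] PC=0: DEC 4 -> ACC=-2 [depth=1]
Event 4 (EXEC): [IRQ1] PC=1: IRET -> resume MAIN at PC=1 (depth now 0) [depth=0]
Event 5 (EXEC): [MAIN] PC=1: INC 3 -> ACC=1 [depth=0]
Event 6 (EXEC): [MAIN] PC=2: NOP [depth=0]
Event 7 (EXEC): [MAIN] PC=3: DEC 5 -> ACC=-4 [depth=0]
Event 8 (EXEC): [MAIN] PC=4: HALT [depth=0]
Max depth observed: 1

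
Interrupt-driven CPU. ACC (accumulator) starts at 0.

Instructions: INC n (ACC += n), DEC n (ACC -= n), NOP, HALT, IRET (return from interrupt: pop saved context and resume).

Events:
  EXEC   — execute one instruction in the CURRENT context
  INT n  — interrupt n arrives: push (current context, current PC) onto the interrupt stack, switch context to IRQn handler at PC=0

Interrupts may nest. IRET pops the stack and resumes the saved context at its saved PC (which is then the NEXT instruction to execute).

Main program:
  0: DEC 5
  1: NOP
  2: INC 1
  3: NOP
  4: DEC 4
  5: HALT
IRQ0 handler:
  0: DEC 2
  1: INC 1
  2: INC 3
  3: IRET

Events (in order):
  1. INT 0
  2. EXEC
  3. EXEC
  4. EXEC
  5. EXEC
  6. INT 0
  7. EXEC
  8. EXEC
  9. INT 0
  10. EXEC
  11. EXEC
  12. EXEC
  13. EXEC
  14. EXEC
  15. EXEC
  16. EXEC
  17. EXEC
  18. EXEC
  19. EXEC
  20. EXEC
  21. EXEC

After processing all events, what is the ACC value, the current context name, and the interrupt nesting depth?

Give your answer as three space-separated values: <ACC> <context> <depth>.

Answer: -2 MAIN 0

Derivation:
Event 1 (INT 0): INT 0 arrives: push (MAIN, PC=0), enter IRQ0 at PC=0 (depth now 1)
Event 2 (EXEC): [IRQ0] PC=0: DEC 2 -> ACC=-2
Event 3 (EXEC): [IRQ0] PC=1: INC 1 -> ACC=-1
Event 4 (EXEC): [IRQ0] PC=2: INC 3 -> ACC=2
Event 5 (EXEC): [IRQ0] PC=3: IRET -> resume MAIN at PC=0 (depth now 0)
Event 6 (INT 0): INT 0 arrives: push (MAIN, PC=0), enter IRQ0 at PC=0 (depth now 1)
Event 7 (EXEC): [IRQ0] PC=0: DEC 2 -> ACC=0
Event 8 (EXEC): [IRQ0] PC=1: INC 1 -> ACC=1
Event 9 (INT 0): INT 0 arrives: push (IRQ0, PC=2), enter IRQ0 at PC=0 (depth now 2)
Event 10 (EXEC): [IRQ0] PC=0: DEC 2 -> ACC=-1
Event 11 (EXEC): [IRQ0] PC=1: INC 1 -> ACC=0
Event 12 (EXEC): [IRQ0] PC=2: INC 3 -> ACC=3
Event 13 (EXEC): [IRQ0] PC=3: IRET -> resume IRQ0 at PC=2 (depth now 1)
Event 14 (EXEC): [IRQ0] PC=2: INC 3 -> ACC=6
Event 15 (EXEC): [IRQ0] PC=3: IRET -> resume MAIN at PC=0 (depth now 0)
Event 16 (EXEC): [MAIN] PC=0: DEC 5 -> ACC=1
Event 17 (EXEC): [MAIN] PC=1: NOP
Event 18 (EXEC): [MAIN] PC=2: INC 1 -> ACC=2
Event 19 (EXEC): [MAIN] PC=3: NOP
Event 20 (EXEC): [MAIN] PC=4: DEC 4 -> ACC=-2
Event 21 (EXEC): [MAIN] PC=5: HALT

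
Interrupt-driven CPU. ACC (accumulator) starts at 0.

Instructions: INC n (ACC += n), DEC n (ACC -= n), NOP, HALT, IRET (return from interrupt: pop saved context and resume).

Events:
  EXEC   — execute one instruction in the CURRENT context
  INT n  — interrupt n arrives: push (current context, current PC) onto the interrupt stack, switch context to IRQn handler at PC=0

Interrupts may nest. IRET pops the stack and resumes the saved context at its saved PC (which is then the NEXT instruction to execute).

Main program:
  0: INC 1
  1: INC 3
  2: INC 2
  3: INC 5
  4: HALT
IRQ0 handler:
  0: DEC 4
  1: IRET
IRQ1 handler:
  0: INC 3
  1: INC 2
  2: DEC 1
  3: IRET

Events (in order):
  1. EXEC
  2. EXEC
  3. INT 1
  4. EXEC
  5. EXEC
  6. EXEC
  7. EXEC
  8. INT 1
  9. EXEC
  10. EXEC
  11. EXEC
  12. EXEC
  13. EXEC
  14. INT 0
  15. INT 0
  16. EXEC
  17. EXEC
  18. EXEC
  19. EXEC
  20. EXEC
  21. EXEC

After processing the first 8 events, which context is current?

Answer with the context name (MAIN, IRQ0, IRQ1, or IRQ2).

Event 1 (EXEC): [MAIN] PC=0: INC 1 -> ACC=1
Event 2 (EXEC): [MAIN] PC=1: INC 3 -> ACC=4
Event 3 (INT 1): INT 1 arrives: push (MAIN, PC=2), enter IRQ1 at PC=0 (depth now 1)
Event 4 (EXEC): [IRQ1] PC=0: INC 3 -> ACC=7
Event 5 (EXEC): [IRQ1] PC=1: INC 2 -> ACC=9
Event 6 (EXEC): [IRQ1] PC=2: DEC 1 -> ACC=8
Event 7 (EXEC): [IRQ1] PC=3: IRET -> resume MAIN at PC=2 (depth now 0)
Event 8 (INT 1): INT 1 arrives: push (MAIN, PC=2), enter IRQ1 at PC=0 (depth now 1)

Answer: IRQ1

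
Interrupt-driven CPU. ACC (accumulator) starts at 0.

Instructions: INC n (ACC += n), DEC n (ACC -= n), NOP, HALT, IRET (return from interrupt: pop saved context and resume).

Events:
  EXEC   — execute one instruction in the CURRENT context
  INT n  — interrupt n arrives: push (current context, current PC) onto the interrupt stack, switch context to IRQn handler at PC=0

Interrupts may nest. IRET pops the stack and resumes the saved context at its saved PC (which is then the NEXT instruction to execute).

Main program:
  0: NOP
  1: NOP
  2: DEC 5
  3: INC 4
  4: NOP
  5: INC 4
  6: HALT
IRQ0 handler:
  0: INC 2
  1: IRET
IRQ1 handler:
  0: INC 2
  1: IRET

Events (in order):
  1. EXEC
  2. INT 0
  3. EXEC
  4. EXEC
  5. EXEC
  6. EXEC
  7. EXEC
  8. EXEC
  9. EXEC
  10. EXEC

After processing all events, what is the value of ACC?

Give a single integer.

Event 1 (EXEC): [MAIN] PC=0: NOP
Event 2 (INT 0): INT 0 arrives: push (MAIN, PC=1), enter IRQ0 at PC=0 (depth now 1)
Event 3 (EXEC): [IRQ0] PC=0: INC 2 -> ACC=2
Event 4 (EXEC): [IRQ0] PC=1: IRET -> resume MAIN at PC=1 (depth now 0)
Event 5 (EXEC): [MAIN] PC=1: NOP
Event 6 (EXEC): [MAIN] PC=2: DEC 5 -> ACC=-3
Event 7 (EXEC): [MAIN] PC=3: INC 4 -> ACC=1
Event 8 (EXEC): [MAIN] PC=4: NOP
Event 9 (EXEC): [MAIN] PC=5: INC 4 -> ACC=5
Event 10 (EXEC): [MAIN] PC=6: HALT

Answer: 5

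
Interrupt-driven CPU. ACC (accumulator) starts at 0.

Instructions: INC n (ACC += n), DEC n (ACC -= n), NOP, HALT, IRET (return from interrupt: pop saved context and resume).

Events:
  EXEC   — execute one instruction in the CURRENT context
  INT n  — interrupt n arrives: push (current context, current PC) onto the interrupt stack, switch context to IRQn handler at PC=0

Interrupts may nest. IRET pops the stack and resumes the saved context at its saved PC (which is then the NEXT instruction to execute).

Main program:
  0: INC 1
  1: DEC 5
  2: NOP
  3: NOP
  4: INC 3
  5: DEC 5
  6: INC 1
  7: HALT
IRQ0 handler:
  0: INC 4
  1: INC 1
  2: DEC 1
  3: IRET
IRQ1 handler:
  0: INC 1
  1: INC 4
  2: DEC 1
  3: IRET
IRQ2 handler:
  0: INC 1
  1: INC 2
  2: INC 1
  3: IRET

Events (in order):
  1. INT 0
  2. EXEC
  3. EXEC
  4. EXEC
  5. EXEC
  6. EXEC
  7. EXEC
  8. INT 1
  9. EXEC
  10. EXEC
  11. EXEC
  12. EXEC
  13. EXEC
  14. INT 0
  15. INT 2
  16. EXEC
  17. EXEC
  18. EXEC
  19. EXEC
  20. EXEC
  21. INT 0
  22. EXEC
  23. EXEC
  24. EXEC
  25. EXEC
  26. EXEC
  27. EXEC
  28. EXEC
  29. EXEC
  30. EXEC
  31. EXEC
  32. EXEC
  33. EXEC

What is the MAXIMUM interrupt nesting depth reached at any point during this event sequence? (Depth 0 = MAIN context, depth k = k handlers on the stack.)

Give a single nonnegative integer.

Event 1 (INT 0): INT 0 arrives: push (MAIN, PC=0), enter IRQ0 at PC=0 (depth now 1) [depth=1]
Event 2 (EXEC): [IRQ0] PC=0: INC 4 -> ACC=4 [depth=1]
Event 3 (EXEC): [IRQ0] PC=1: INC 1 -> ACC=5 [depth=1]
Event 4 (EXEC): [IRQ0] PC=2: DEC 1 -> ACC=4 [depth=1]
Event 5 (EXEC): [IRQ0] PC=3: IRET -> resume MAIN at PC=0 (depth now 0) [depth=0]
Event 6 (EXEC): [MAIN] PC=0: INC 1 -> ACC=5 [depth=0]
Event 7 (EXEC): [MAIN] PC=1: DEC 5 -> ACC=0 [depth=0]
Event 8 (INT 1): INT 1 arrives: push (MAIN, PC=2), enter IRQ1 at PC=0 (depth now 1) [depth=1]
Event 9 (EXEC): [IRQ1] PC=0: INC 1 -> ACC=1 [depth=1]
Event 10 (EXEC): [IRQ1] PC=1: INC 4 -> ACC=5 [depth=1]
Event 11 (EXEC): [IRQ1] PC=2: DEC 1 -> ACC=4 [depth=1]
Event 12 (EXEC): [IRQ1] PC=3: IRET -> resume MAIN at PC=2 (depth now 0) [depth=0]
Event 13 (EXEC): [MAIN] PC=2: NOP [depth=0]
Event 14 (INT 0): INT 0 arrives: push (MAIN, PC=3), enter IRQ0 at PC=0 (depth now 1) [depth=1]
Event 15 (INT 2): INT 2 arrives: push (IRQ0, PC=0), enter IRQ2 at PC=0 (depth now 2) [depth=2]
Event 16 (EXEC): [IRQ2] PC=0: INC 1 -> ACC=5 [depth=2]
Event 17 (EXEC): [IRQ2] PC=1: INC 2 -> ACC=7 [depth=2]
Event 18 (EXEC): [IRQ2] PC=2: INC 1 -> ACC=8 [depth=2]
Event 19 (EXEC): [IRQ2] PC=3: IRET -> resume IRQ0 at PC=0 (depth now 1) [depth=1]
Event 20 (EXEC): [IRQ0] PC=0: INC 4 -> ACC=12 [depth=1]
Event 21 (INT 0): INT 0 arrives: push (IRQ0, PC=1), enter IRQ0 at PC=0 (depth now 2) [depth=2]
Event 22 (EXEC): [IRQ0] PC=0: INC 4 -> ACC=16 [depth=2]
Event 23 (EXEC): [IRQ0] PC=1: INC 1 -> ACC=17 [depth=2]
Event 24 (EXEC): [IRQ0] PC=2: DEC 1 -> ACC=16 [depth=2]
Event 25 (EXEC): [IRQ0] PC=3: IRET -> resume IRQ0 at PC=1 (depth now 1) [depth=1]
Event 26 (EXEC): [IRQ0] PC=1: INC 1 -> ACC=17 [depth=1]
Event 27 (EXEC): [IRQ0] PC=2: DEC 1 -> ACC=16 [depth=1]
Event 28 (EXEC): [IRQ0] PC=3: IRET -> resume MAIN at PC=3 (depth now 0) [depth=0]
Event 29 (EXEC): [MAIN] PC=3: NOP [depth=0]
Event 30 (EXEC): [MAIN] PC=4: INC 3 -> ACC=19 [depth=0]
Event 31 (EXEC): [MAIN] PC=5: DEC 5 -> ACC=14 [depth=0]
Event 32 (EXEC): [MAIN] PC=6: INC 1 -> ACC=15 [depth=0]
Event 33 (EXEC): [MAIN] PC=7: HALT [depth=0]
Max depth observed: 2

Answer: 2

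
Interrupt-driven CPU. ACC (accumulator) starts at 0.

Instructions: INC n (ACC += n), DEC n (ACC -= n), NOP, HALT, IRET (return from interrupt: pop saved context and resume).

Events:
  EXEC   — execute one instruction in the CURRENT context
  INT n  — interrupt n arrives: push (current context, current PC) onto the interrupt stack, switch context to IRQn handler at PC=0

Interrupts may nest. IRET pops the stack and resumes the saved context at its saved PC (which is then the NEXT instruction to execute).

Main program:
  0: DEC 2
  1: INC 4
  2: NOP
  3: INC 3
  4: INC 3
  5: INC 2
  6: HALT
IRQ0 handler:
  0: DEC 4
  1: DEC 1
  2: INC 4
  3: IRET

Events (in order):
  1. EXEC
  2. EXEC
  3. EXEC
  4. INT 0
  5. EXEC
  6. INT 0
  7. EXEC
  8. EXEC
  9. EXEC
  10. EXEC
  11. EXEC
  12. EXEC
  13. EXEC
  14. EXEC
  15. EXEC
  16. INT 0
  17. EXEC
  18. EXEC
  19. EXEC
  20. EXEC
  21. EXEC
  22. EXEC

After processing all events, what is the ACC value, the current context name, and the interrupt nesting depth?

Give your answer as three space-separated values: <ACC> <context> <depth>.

Answer: 7 MAIN 0

Derivation:
Event 1 (EXEC): [MAIN] PC=0: DEC 2 -> ACC=-2
Event 2 (EXEC): [MAIN] PC=1: INC 4 -> ACC=2
Event 3 (EXEC): [MAIN] PC=2: NOP
Event 4 (INT 0): INT 0 arrives: push (MAIN, PC=3), enter IRQ0 at PC=0 (depth now 1)
Event 5 (EXEC): [IRQ0] PC=0: DEC 4 -> ACC=-2
Event 6 (INT 0): INT 0 arrives: push (IRQ0, PC=1), enter IRQ0 at PC=0 (depth now 2)
Event 7 (EXEC): [IRQ0] PC=0: DEC 4 -> ACC=-6
Event 8 (EXEC): [IRQ0] PC=1: DEC 1 -> ACC=-7
Event 9 (EXEC): [IRQ0] PC=2: INC 4 -> ACC=-3
Event 10 (EXEC): [IRQ0] PC=3: IRET -> resume IRQ0 at PC=1 (depth now 1)
Event 11 (EXEC): [IRQ0] PC=1: DEC 1 -> ACC=-4
Event 12 (EXEC): [IRQ0] PC=2: INC 4 -> ACC=0
Event 13 (EXEC): [IRQ0] PC=3: IRET -> resume MAIN at PC=3 (depth now 0)
Event 14 (EXEC): [MAIN] PC=3: INC 3 -> ACC=3
Event 15 (EXEC): [MAIN] PC=4: INC 3 -> ACC=6
Event 16 (INT 0): INT 0 arrives: push (MAIN, PC=5), enter IRQ0 at PC=0 (depth now 1)
Event 17 (EXEC): [IRQ0] PC=0: DEC 4 -> ACC=2
Event 18 (EXEC): [IRQ0] PC=1: DEC 1 -> ACC=1
Event 19 (EXEC): [IRQ0] PC=2: INC 4 -> ACC=5
Event 20 (EXEC): [IRQ0] PC=3: IRET -> resume MAIN at PC=5 (depth now 0)
Event 21 (EXEC): [MAIN] PC=5: INC 2 -> ACC=7
Event 22 (EXEC): [MAIN] PC=6: HALT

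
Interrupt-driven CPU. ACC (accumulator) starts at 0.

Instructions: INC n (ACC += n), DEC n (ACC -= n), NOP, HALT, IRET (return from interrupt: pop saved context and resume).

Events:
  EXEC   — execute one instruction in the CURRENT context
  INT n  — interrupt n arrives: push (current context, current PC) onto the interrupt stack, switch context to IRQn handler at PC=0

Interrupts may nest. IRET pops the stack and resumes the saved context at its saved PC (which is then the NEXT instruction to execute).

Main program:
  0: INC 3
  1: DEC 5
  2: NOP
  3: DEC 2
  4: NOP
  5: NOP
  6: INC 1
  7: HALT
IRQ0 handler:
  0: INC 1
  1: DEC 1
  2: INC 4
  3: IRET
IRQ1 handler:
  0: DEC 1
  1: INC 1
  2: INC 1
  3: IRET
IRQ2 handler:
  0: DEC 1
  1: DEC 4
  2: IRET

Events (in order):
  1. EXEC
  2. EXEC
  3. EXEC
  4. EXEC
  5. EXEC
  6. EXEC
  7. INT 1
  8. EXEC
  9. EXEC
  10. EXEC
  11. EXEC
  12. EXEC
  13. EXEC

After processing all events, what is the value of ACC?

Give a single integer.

Event 1 (EXEC): [MAIN] PC=0: INC 3 -> ACC=3
Event 2 (EXEC): [MAIN] PC=1: DEC 5 -> ACC=-2
Event 3 (EXEC): [MAIN] PC=2: NOP
Event 4 (EXEC): [MAIN] PC=3: DEC 2 -> ACC=-4
Event 5 (EXEC): [MAIN] PC=4: NOP
Event 6 (EXEC): [MAIN] PC=5: NOP
Event 7 (INT 1): INT 1 arrives: push (MAIN, PC=6), enter IRQ1 at PC=0 (depth now 1)
Event 8 (EXEC): [IRQ1] PC=0: DEC 1 -> ACC=-5
Event 9 (EXEC): [IRQ1] PC=1: INC 1 -> ACC=-4
Event 10 (EXEC): [IRQ1] PC=2: INC 1 -> ACC=-3
Event 11 (EXEC): [IRQ1] PC=3: IRET -> resume MAIN at PC=6 (depth now 0)
Event 12 (EXEC): [MAIN] PC=6: INC 1 -> ACC=-2
Event 13 (EXEC): [MAIN] PC=7: HALT

Answer: -2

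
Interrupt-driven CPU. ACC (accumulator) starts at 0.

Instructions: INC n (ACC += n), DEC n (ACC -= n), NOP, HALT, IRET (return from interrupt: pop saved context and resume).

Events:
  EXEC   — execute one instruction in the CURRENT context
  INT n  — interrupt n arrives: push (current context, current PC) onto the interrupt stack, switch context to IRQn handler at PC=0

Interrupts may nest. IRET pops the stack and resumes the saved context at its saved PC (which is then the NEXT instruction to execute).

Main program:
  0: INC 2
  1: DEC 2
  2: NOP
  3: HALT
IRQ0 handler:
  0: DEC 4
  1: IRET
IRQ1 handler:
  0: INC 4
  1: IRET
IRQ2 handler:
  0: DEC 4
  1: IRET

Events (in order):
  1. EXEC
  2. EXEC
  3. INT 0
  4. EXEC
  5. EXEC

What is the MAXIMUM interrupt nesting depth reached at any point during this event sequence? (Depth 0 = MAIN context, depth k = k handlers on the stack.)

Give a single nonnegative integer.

Answer: 1

Derivation:
Event 1 (EXEC): [MAIN] PC=0: INC 2 -> ACC=2 [depth=0]
Event 2 (EXEC): [MAIN] PC=1: DEC 2 -> ACC=0 [depth=0]
Event 3 (INT 0): INT 0 arrives: push (MAIN, PC=2), enter IRQ0 at PC=0 (depth now 1) [depth=1]
Event 4 (EXEC): [IRQ0] PC=0: DEC 4 -> ACC=-4 [depth=1]
Event 5 (EXEC): [IRQ0] PC=1: IRET -> resume MAIN at PC=2 (depth now 0) [depth=0]
Max depth observed: 1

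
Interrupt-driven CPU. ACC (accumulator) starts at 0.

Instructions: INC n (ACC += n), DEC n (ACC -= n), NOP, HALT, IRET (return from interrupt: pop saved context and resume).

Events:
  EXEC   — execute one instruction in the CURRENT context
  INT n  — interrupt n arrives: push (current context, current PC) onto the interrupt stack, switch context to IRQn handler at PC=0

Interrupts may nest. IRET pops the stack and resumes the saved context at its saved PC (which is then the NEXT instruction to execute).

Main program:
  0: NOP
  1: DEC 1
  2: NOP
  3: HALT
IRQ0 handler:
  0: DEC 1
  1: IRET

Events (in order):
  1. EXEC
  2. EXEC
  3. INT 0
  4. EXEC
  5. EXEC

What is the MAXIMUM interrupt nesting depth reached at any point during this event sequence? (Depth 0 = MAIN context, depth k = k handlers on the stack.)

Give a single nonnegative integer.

Event 1 (EXEC): [MAIN] PC=0: NOP [depth=0]
Event 2 (EXEC): [MAIN] PC=1: DEC 1 -> ACC=-1 [depth=0]
Event 3 (INT 0): INT 0 arrives: push (MAIN, PC=2), enter IRQ0 at PC=0 (depth now 1) [depth=1]
Event 4 (EXEC): [IRQ0] PC=0: DEC 1 -> ACC=-2 [depth=1]
Event 5 (EXEC): [IRQ0] PC=1: IRET -> resume MAIN at PC=2 (depth now 0) [depth=0]
Max depth observed: 1

Answer: 1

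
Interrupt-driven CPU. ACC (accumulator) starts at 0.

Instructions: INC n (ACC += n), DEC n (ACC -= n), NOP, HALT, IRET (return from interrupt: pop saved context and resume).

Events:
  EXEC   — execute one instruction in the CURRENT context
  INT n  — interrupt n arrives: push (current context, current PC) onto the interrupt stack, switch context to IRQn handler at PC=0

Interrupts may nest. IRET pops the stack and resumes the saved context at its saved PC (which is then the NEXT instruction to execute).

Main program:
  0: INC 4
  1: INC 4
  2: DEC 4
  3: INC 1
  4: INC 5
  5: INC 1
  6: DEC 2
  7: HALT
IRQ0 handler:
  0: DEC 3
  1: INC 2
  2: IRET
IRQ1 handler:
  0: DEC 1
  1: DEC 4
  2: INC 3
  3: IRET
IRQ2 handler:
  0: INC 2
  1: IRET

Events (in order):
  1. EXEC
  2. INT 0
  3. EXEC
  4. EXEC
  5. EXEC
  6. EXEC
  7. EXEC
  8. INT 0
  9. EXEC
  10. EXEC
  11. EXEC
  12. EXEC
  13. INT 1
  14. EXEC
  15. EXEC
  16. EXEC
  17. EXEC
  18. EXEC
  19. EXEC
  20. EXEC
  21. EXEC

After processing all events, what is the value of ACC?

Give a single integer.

Event 1 (EXEC): [MAIN] PC=0: INC 4 -> ACC=4
Event 2 (INT 0): INT 0 arrives: push (MAIN, PC=1), enter IRQ0 at PC=0 (depth now 1)
Event 3 (EXEC): [IRQ0] PC=0: DEC 3 -> ACC=1
Event 4 (EXEC): [IRQ0] PC=1: INC 2 -> ACC=3
Event 5 (EXEC): [IRQ0] PC=2: IRET -> resume MAIN at PC=1 (depth now 0)
Event 6 (EXEC): [MAIN] PC=1: INC 4 -> ACC=7
Event 7 (EXEC): [MAIN] PC=2: DEC 4 -> ACC=3
Event 8 (INT 0): INT 0 arrives: push (MAIN, PC=3), enter IRQ0 at PC=0 (depth now 1)
Event 9 (EXEC): [IRQ0] PC=0: DEC 3 -> ACC=0
Event 10 (EXEC): [IRQ0] PC=1: INC 2 -> ACC=2
Event 11 (EXEC): [IRQ0] PC=2: IRET -> resume MAIN at PC=3 (depth now 0)
Event 12 (EXEC): [MAIN] PC=3: INC 1 -> ACC=3
Event 13 (INT 1): INT 1 arrives: push (MAIN, PC=4), enter IRQ1 at PC=0 (depth now 1)
Event 14 (EXEC): [IRQ1] PC=0: DEC 1 -> ACC=2
Event 15 (EXEC): [IRQ1] PC=1: DEC 4 -> ACC=-2
Event 16 (EXEC): [IRQ1] PC=2: INC 3 -> ACC=1
Event 17 (EXEC): [IRQ1] PC=3: IRET -> resume MAIN at PC=4 (depth now 0)
Event 18 (EXEC): [MAIN] PC=4: INC 5 -> ACC=6
Event 19 (EXEC): [MAIN] PC=5: INC 1 -> ACC=7
Event 20 (EXEC): [MAIN] PC=6: DEC 2 -> ACC=5
Event 21 (EXEC): [MAIN] PC=7: HALT

Answer: 5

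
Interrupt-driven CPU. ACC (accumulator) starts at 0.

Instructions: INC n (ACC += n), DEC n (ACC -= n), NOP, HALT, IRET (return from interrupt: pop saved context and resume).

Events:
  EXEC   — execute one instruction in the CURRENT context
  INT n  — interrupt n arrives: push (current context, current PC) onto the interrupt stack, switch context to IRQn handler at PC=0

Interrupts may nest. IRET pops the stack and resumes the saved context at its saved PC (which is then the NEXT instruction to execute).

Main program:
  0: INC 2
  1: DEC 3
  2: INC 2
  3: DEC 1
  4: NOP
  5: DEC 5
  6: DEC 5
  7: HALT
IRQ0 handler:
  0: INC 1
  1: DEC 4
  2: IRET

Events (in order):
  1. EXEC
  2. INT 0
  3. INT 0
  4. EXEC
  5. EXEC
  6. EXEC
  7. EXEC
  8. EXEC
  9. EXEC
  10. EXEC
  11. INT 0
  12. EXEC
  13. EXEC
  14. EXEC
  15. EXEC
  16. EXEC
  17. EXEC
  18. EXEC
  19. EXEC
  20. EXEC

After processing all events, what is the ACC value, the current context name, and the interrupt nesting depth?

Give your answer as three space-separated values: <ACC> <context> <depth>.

Answer: -19 MAIN 0

Derivation:
Event 1 (EXEC): [MAIN] PC=0: INC 2 -> ACC=2
Event 2 (INT 0): INT 0 arrives: push (MAIN, PC=1), enter IRQ0 at PC=0 (depth now 1)
Event 3 (INT 0): INT 0 arrives: push (IRQ0, PC=0), enter IRQ0 at PC=0 (depth now 2)
Event 4 (EXEC): [IRQ0] PC=0: INC 1 -> ACC=3
Event 5 (EXEC): [IRQ0] PC=1: DEC 4 -> ACC=-1
Event 6 (EXEC): [IRQ0] PC=2: IRET -> resume IRQ0 at PC=0 (depth now 1)
Event 7 (EXEC): [IRQ0] PC=0: INC 1 -> ACC=0
Event 8 (EXEC): [IRQ0] PC=1: DEC 4 -> ACC=-4
Event 9 (EXEC): [IRQ0] PC=2: IRET -> resume MAIN at PC=1 (depth now 0)
Event 10 (EXEC): [MAIN] PC=1: DEC 3 -> ACC=-7
Event 11 (INT 0): INT 0 arrives: push (MAIN, PC=2), enter IRQ0 at PC=0 (depth now 1)
Event 12 (EXEC): [IRQ0] PC=0: INC 1 -> ACC=-6
Event 13 (EXEC): [IRQ0] PC=1: DEC 4 -> ACC=-10
Event 14 (EXEC): [IRQ0] PC=2: IRET -> resume MAIN at PC=2 (depth now 0)
Event 15 (EXEC): [MAIN] PC=2: INC 2 -> ACC=-8
Event 16 (EXEC): [MAIN] PC=3: DEC 1 -> ACC=-9
Event 17 (EXEC): [MAIN] PC=4: NOP
Event 18 (EXEC): [MAIN] PC=5: DEC 5 -> ACC=-14
Event 19 (EXEC): [MAIN] PC=6: DEC 5 -> ACC=-19
Event 20 (EXEC): [MAIN] PC=7: HALT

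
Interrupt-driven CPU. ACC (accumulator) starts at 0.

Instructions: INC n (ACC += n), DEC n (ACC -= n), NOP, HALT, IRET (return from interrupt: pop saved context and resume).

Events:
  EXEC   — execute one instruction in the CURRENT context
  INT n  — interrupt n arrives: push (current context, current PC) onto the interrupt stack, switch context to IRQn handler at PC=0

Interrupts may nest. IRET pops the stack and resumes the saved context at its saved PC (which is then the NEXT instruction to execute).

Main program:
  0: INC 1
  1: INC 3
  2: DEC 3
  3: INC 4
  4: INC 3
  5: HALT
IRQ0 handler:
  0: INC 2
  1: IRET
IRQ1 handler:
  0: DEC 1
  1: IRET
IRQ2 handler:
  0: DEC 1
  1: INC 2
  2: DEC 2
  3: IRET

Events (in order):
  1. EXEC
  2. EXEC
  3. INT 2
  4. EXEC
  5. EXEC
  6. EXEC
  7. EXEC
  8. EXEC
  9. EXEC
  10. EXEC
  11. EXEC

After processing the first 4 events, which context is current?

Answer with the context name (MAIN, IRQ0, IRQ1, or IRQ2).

Event 1 (EXEC): [MAIN] PC=0: INC 1 -> ACC=1
Event 2 (EXEC): [MAIN] PC=1: INC 3 -> ACC=4
Event 3 (INT 2): INT 2 arrives: push (MAIN, PC=2), enter IRQ2 at PC=0 (depth now 1)
Event 4 (EXEC): [IRQ2] PC=0: DEC 1 -> ACC=3

Answer: IRQ2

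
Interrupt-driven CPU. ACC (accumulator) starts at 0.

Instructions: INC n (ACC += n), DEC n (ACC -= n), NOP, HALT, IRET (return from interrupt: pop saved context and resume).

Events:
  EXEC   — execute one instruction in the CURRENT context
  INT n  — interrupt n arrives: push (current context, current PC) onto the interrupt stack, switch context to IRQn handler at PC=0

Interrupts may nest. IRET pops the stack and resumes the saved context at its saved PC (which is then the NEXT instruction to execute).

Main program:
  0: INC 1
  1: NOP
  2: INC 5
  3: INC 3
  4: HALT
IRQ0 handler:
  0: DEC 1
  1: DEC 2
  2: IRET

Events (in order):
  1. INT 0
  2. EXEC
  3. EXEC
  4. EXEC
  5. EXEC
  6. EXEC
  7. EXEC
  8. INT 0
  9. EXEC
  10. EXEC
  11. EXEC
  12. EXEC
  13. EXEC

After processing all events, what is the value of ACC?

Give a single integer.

Event 1 (INT 0): INT 0 arrives: push (MAIN, PC=0), enter IRQ0 at PC=0 (depth now 1)
Event 2 (EXEC): [IRQ0] PC=0: DEC 1 -> ACC=-1
Event 3 (EXEC): [IRQ0] PC=1: DEC 2 -> ACC=-3
Event 4 (EXEC): [IRQ0] PC=2: IRET -> resume MAIN at PC=0 (depth now 0)
Event 5 (EXEC): [MAIN] PC=0: INC 1 -> ACC=-2
Event 6 (EXEC): [MAIN] PC=1: NOP
Event 7 (EXEC): [MAIN] PC=2: INC 5 -> ACC=3
Event 8 (INT 0): INT 0 arrives: push (MAIN, PC=3), enter IRQ0 at PC=0 (depth now 1)
Event 9 (EXEC): [IRQ0] PC=0: DEC 1 -> ACC=2
Event 10 (EXEC): [IRQ0] PC=1: DEC 2 -> ACC=0
Event 11 (EXEC): [IRQ0] PC=2: IRET -> resume MAIN at PC=3 (depth now 0)
Event 12 (EXEC): [MAIN] PC=3: INC 3 -> ACC=3
Event 13 (EXEC): [MAIN] PC=4: HALT

Answer: 3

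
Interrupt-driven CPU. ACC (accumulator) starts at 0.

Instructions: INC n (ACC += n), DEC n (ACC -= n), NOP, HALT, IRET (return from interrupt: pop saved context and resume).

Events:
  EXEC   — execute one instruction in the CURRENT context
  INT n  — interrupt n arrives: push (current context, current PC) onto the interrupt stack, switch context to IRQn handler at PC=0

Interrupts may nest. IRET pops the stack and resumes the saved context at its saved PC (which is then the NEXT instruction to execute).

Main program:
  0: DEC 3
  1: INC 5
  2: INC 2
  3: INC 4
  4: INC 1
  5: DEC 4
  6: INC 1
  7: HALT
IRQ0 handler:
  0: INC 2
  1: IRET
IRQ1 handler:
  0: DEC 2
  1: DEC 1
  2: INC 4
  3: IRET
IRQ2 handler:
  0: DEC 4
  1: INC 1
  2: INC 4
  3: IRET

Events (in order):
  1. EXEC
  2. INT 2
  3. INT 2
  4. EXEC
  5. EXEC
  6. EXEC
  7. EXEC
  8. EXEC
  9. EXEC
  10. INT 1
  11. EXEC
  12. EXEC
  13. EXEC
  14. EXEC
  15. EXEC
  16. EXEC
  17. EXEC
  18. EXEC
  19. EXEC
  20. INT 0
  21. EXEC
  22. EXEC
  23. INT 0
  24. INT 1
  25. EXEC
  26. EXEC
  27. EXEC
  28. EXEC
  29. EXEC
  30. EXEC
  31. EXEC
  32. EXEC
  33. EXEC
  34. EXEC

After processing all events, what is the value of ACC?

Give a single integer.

Event 1 (EXEC): [MAIN] PC=0: DEC 3 -> ACC=-3
Event 2 (INT 2): INT 2 arrives: push (MAIN, PC=1), enter IRQ2 at PC=0 (depth now 1)
Event 3 (INT 2): INT 2 arrives: push (IRQ2, PC=0), enter IRQ2 at PC=0 (depth now 2)
Event 4 (EXEC): [IRQ2] PC=0: DEC 4 -> ACC=-7
Event 5 (EXEC): [IRQ2] PC=1: INC 1 -> ACC=-6
Event 6 (EXEC): [IRQ2] PC=2: INC 4 -> ACC=-2
Event 7 (EXEC): [IRQ2] PC=3: IRET -> resume IRQ2 at PC=0 (depth now 1)
Event 8 (EXEC): [IRQ2] PC=0: DEC 4 -> ACC=-6
Event 9 (EXEC): [IRQ2] PC=1: INC 1 -> ACC=-5
Event 10 (INT 1): INT 1 arrives: push (IRQ2, PC=2), enter IRQ1 at PC=0 (depth now 2)
Event 11 (EXEC): [IRQ1] PC=0: DEC 2 -> ACC=-7
Event 12 (EXEC): [IRQ1] PC=1: DEC 1 -> ACC=-8
Event 13 (EXEC): [IRQ1] PC=2: INC 4 -> ACC=-4
Event 14 (EXEC): [IRQ1] PC=3: IRET -> resume IRQ2 at PC=2 (depth now 1)
Event 15 (EXEC): [IRQ2] PC=2: INC 4 -> ACC=0
Event 16 (EXEC): [IRQ2] PC=3: IRET -> resume MAIN at PC=1 (depth now 0)
Event 17 (EXEC): [MAIN] PC=1: INC 5 -> ACC=5
Event 18 (EXEC): [MAIN] PC=2: INC 2 -> ACC=7
Event 19 (EXEC): [MAIN] PC=3: INC 4 -> ACC=11
Event 20 (INT 0): INT 0 arrives: push (MAIN, PC=4), enter IRQ0 at PC=0 (depth now 1)
Event 21 (EXEC): [IRQ0] PC=0: INC 2 -> ACC=13
Event 22 (EXEC): [IRQ0] PC=1: IRET -> resume MAIN at PC=4 (depth now 0)
Event 23 (INT 0): INT 0 arrives: push (MAIN, PC=4), enter IRQ0 at PC=0 (depth now 1)
Event 24 (INT 1): INT 1 arrives: push (IRQ0, PC=0), enter IRQ1 at PC=0 (depth now 2)
Event 25 (EXEC): [IRQ1] PC=0: DEC 2 -> ACC=11
Event 26 (EXEC): [IRQ1] PC=1: DEC 1 -> ACC=10
Event 27 (EXEC): [IRQ1] PC=2: INC 4 -> ACC=14
Event 28 (EXEC): [IRQ1] PC=3: IRET -> resume IRQ0 at PC=0 (depth now 1)
Event 29 (EXEC): [IRQ0] PC=0: INC 2 -> ACC=16
Event 30 (EXEC): [IRQ0] PC=1: IRET -> resume MAIN at PC=4 (depth now 0)
Event 31 (EXEC): [MAIN] PC=4: INC 1 -> ACC=17
Event 32 (EXEC): [MAIN] PC=5: DEC 4 -> ACC=13
Event 33 (EXEC): [MAIN] PC=6: INC 1 -> ACC=14
Event 34 (EXEC): [MAIN] PC=7: HALT

Answer: 14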